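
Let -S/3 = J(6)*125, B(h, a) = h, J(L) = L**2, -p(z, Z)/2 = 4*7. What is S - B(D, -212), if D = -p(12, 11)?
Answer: -13556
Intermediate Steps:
p(z, Z) = -56 (p(z, Z) = -8*7 = -2*28 = -56)
D = 56 (D = -1*(-56) = 56)
S = -13500 (S = -3*6**2*125 = -108*125 = -3*4500 = -13500)
S - B(D, -212) = -13500 - 1*56 = -13500 - 56 = -13556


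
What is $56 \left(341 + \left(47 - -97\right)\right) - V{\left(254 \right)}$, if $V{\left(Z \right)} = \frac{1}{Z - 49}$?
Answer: $\frac{5567799}{205} \approx 27160.0$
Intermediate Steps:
$V{\left(Z \right)} = \frac{1}{-49 + Z}$
$56 \left(341 + \left(47 - -97\right)\right) - V{\left(254 \right)} = 56 \left(341 + \left(47 - -97\right)\right) - \frac{1}{-49 + 254} = 56 \left(341 + \left(47 + 97\right)\right) - \frac{1}{205} = 56 \left(341 + 144\right) - \frac{1}{205} = 56 \cdot 485 - \frac{1}{205} = 27160 - \frac{1}{205} = \frac{5567799}{205}$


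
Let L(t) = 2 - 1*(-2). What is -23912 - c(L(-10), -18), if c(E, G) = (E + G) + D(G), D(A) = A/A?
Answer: -23899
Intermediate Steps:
L(t) = 4 (L(t) = 2 + 2 = 4)
D(A) = 1
c(E, G) = 1 + E + G (c(E, G) = (E + G) + 1 = 1 + E + G)
-23912 - c(L(-10), -18) = -23912 - (1 + 4 - 18) = -23912 - 1*(-13) = -23912 + 13 = -23899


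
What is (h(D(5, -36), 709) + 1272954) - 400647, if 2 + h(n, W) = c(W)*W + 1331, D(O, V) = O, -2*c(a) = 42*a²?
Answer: -7483543773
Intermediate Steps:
c(a) = -21*a²
h(n, W) = 1329 - 21*W³ (h(n, W) = -2 + ((-21*W²)*W + 1331) = -2 + (-21*W³ + 1331) = -2 + (1331 - 21*W³) = 1329 - 21*W³)
(h(D(5, -36), 709) + 1272954) - 400647 = ((1329 - 21*709³) + 1272954) - 400647 = ((1329 - 21*356400829) + 1272954) - 400647 = ((1329 - 7484417409) + 1272954) - 400647 = (-7484416080 + 1272954) - 400647 = -7483143126 - 400647 = -7483543773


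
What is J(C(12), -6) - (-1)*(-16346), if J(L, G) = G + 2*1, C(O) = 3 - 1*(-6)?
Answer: -16350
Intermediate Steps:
C(O) = 9 (C(O) = 3 + 6 = 9)
J(L, G) = 2 + G (J(L, G) = G + 2 = 2 + G)
J(C(12), -6) - (-1)*(-16346) = (2 - 6) - (-1)*(-16346) = -4 - 1*16346 = -4 - 16346 = -16350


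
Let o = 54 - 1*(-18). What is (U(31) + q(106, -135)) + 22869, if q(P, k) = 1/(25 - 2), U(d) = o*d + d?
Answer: 578037/23 ≈ 25132.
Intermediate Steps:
o = 72 (o = 54 + 18 = 72)
U(d) = 73*d (U(d) = 72*d + d = 73*d)
q(P, k) = 1/23
(U(31) + q(106, -135)) + 22869 = (73*31 + 1/23) + 22869 = (2263 + 1/23) + 22869 = 52050/23 + 22869 = 578037/23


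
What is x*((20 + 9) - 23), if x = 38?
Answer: 228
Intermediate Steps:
x*((20 + 9) - 23) = 38*((20 + 9) - 23) = 38*(29 - 23) = 38*6 = 228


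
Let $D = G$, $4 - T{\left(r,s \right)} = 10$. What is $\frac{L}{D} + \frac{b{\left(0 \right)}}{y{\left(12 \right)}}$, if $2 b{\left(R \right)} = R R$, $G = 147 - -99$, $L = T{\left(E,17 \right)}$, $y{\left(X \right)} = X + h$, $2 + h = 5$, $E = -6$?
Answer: $- \frac{1}{41} \approx -0.02439$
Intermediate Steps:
$T{\left(r,s \right)} = -6$ ($T{\left(r,s \right)} = 4 - 10 = -6$)
$h = 3$ ($h = -2 + 5 = 3$)
$y{\left(X \right)} = 3 + X$ ($y{\left(X \right)} = X + 3 = 3 + X$)
$L = -6$
$G = 246$ ($G = 147 + 99 = 246$)
$b{\left(R \right)} = \frac{R^{2}}{2}$ ($b{\left(R \right)} = \frac{R R}{2} = \frac{R^{2}}{2}$)
$D = 246$
$\frac{L}{D} + \frac{b{\left(0 \right)}}{y{\left(12 \right)}} = - \frac{6}{246} + \frac{\frac{1}{2} \cdot 0^{2}}{3 + 12} = \left(-6\right) \frac{1}{246} + \frac{\frac{1}{2} \cdot 0}{15} = - \frac{1}{41} + 0 \cdot \frac{1}{15} = - \frac{1}{41} + 0 = - \frac{1}{41}$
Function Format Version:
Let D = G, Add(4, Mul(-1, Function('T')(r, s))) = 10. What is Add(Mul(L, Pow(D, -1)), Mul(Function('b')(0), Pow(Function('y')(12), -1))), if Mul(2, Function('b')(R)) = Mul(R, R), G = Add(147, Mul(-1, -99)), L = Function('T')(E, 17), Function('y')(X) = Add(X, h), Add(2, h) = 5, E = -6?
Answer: Rational(-1, 41) ≈ -0.024390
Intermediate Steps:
Function('T')(r, s) = -6 (Function('T')(r, s) = Add(4, Mul(-1, 10)) = Add(4, -10) = -6)
h = 3 (h = Add(-2, 5) = 3)
Function('y')(X) = Add(3, X) (Function('y')(X) = Add(X, 3) = Add(3, X))
L = -6
G = 246 (G = Add(147, 99) = 246)
Function('b')(R) = Mul(Rational(1, 2), Pow(R, 2)) (Function('b')(R) = Mul(Rational(1, 2), Mul(R, R)) = Mul(Rational(1, 2), Pow(R, 2)))
D = 246
Add(Mul(L, Pow(D, -1)), Mul(Function('b')(0), Pow(Function('y')(12), -1))) = Add(Mul(-6, Pow(246, -1)), Mul(Mul(Rational(1, 2), Pow(0, 2)), Pow(Add(3, 12), -1))) = Add(Mul(-6, Rational(1, 246)), Mul(Mul(Rational(1, 2), 0), Pow(15, -1))) = Add(Rational(-1, 41), Mul(0, Rational(1, 15))) = Add(Rational(-1, 41), 0) = Rational(-1, 41)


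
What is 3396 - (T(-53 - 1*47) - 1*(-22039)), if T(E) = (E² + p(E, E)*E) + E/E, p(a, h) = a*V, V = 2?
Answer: -48644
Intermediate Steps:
p(a, h) = 2*a (p(a, h) = a*2 = 2*a)
T(E) = 1 + 3*E² (T(E) = (E² + (2*E)*E) + E/E = (E² + 2*E²) + 1 = 3*E² + 1 = 1 + 3*E²)
3396 - (T(-53 - 1*47) - 1*(-22039)) = 3396 - ((1 + 3*(-53 - 1*47)²) - 1*(-22039)) = 3396 - ((1 + 3*(-53 - 47)²) + 22039) = 3396 - ((1 + 3*(-100)²) + 22039) = 3396 - ((1 + 3*10000) + 22039) = 3396 - ((1 + 30000) + 22039) = 3396 - (30001 + 22039) = 3396 - 1*52040 = 3396 - 52040 = -48644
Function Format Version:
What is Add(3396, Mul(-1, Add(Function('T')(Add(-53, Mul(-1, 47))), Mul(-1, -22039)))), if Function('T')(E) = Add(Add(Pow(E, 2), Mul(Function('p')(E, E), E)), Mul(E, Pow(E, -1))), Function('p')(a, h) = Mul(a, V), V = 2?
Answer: -48644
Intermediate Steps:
Function('p')(a, h) = Mul(2, a) (Function('p')(a, h) = Mul(a, 2) = Mul(2, a))
Function('T')(E) = Add(1, Mul(3, Pow(E, 2))) (Function('T')(E) = Add(Add(Pow(E, 2), Mul(Mul(2, E), E)), Mul(E, Pow(E, -1))) = Add(Add(Pow(E, 2), Mul(2, Pow(E, 2))), 1) = Add(Mul(3, Pow(E, 2)), 1) = Add(1, Mul(3, Pow(E, 2))))
Add(3396, Mul(-1, Add(Function('T')(Add(-53, Mul(-1, 47))), Mul(-1, -22039)))) = Add(3396, Mul(-1, Add(Add(1, Mul(3, Pow(Add(-53, Mul(-1, 47)), 2))), Mul(-1, -22039)))) = Add(3396, Mul(-1, Add(Add(1, Mul(3, Pow(Add(-53, -47), 2))), 22039))) = Add(3396, Mul(-1, Add(Add(1, Mul(3, Pow(-100, 2))), 22039))) = Add(3396, Mul(-1, Add(Add(1, Mul(3, 10000)), 22039))) = Add(3396, Mul(-1, Add(Add(1, 30000), 22039))) = Add(3396, Mul(-1, Add(30001, 22039))) = Add(3396, Mul(-1, 52040)) = Add(3396, -52040) = -48644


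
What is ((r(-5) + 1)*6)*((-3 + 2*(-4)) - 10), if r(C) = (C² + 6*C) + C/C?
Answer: 378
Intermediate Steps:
r(C) = 1 + C² + 6*C (r(C) = (C² + 6*C) + 1 = 1 + C² + 6*C)
((r(-5) + 1)*6)*((-3 + 2*(-4)) - 10) = (((1 + (-5)² + 6*(-5)) + 1)*6)*((-3 + 2*(-4)) - 10) = (((1 + 25 - 30) + 1)*6)*((-3 - 8) - 10) = ((-4 + 1)*6)*(-11 - 10) = -3*6*(-21) = -18*(-21) = 378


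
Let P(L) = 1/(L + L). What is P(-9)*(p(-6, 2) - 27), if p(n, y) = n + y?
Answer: 31/18 ≈ 1.7222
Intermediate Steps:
P(L) = 1/(2*L)
P(-9)*(p(-6, 2) - 27) = ((½)/(-9))*((-6 + 2) - 27) = ((½)*(-⅑))*(-4 - 27) = -1/18*(-31) = 31/18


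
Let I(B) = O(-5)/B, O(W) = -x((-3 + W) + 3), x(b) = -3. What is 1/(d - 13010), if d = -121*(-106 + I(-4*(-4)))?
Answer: -16/3307 ≈ -0.0048382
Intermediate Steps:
O(W) = 3 (O(W) = -1*(-3) = 3)
I(B) = 3/B
d = 204853/16 (d = -121*(-106 + 3/((-4*(-4)))) = -121*(-106 + 3/16) = -121*(-1693/16) = 204853/16 ≈ 12803.)
1/(d - 13010) = 1/(204853/16 - 13010) = 1/(-3307/16) = -16/3307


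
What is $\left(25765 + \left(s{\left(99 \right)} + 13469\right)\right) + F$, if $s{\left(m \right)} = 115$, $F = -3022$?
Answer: $36327$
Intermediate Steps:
$\left(25765 + \left(s{\left(99 \right)} + 13469\right)\right) + F = \left(25765 + \left(115 + 13469\right)\right) - 3022 = \left(25765 + 13584\right) - 3022 = 39349 - 3022 = 36327$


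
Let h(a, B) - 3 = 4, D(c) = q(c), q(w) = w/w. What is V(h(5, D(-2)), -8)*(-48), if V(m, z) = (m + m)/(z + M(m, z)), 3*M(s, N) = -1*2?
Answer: 1008/13 ≈ 77.538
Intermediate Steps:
q(w) = 1
M(s, N) = -2/3 (M(s, N) = (-1*2)/3 = (1/3)*(-2) = -2/3)
D(c) = 1
h(a, B) = 7 (h(a, B) = 3 + 4 = 7)
V(m, z) = 2*m/(-2/3 + z) (V(m, z) = (m + m)/(z - 2/3) = (2*m)/(-2/3 + z) = 2*m/(-2/3 + z))
V(h(5, D(-2)), -8)*(-48) = (6*7/(-2 + 3*(-8)))*(-48) = (6*7/(-2 - 24))*(-48) = (6*7/(-26))*(-48) = (6*7*(-1/26))*(-48) = -21/13*(-48) = 1008/13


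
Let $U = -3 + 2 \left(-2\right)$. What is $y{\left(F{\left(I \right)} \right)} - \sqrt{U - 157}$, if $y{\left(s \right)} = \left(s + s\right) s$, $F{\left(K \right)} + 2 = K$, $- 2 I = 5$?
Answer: $\frac{81}{2} - 2 i \sqrt{41} \approx 40.5 - 12.806 i$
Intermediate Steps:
$I = - \frac{5}{2}$ ($I = \left(- \frac{1}{2}\right) 5 = - \frac{5}{2} \approx -2.5$)
$F{\left(K \right)} = -2 + K$
$U = -7$ ($U = -3 - 4 = -7$)
$y{\left(s \right)} = 2 s^{2}$ ($y{\left(s \right)} = 2 s s = 2 s^{2}$)
$y{\left(F{\left(I \right)} \right)} - \sqrt{U - 157} = 2 \left(-2 - \frac{5}{2}\right)^{2} - \sqrt{-7 - 157} = 2 \left(- \frac{9}{2}\right)^{2} - \sqrt{-164} = 2 \cdot \frac{81}{4} - 2 i \sqrt{41} = \frac{81}{2} - 2 i \sqrt{41}$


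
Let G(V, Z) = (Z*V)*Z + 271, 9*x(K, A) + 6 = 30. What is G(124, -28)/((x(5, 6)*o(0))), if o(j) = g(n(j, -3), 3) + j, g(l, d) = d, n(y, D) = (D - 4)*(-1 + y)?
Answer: 97487/8 ≈ 12186.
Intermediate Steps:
n(y, D) = (-1 + y)*(-4 + D) (n(y, D) = (-4 + D)*(-1 + y) = (-1 + y)*(-4 + D))
x(K, A) = 8/3 (x(K, A) = -⅔ + (⅑)*30 = -⅔ + 10/3 = 8/3)
G(V, Z) = 271 + V*Z² (G(V, Z) = (V*Z)*Z + 271 = V*Z² + 271 = 271 + V*Z²)
o(j) = 3 + j
G(124, -28)/((x(5, 6)*o(0))) = (271 + 124*(-28)²)/((8*(3 + 0)/3)) = (271 + 124*784)/(((8/3)*3)) = (271 + 97216)/8 = 97487*(⅛) = 97487/8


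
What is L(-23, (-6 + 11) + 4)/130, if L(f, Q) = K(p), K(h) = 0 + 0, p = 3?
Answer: 0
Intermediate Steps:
K(h) = 0
L(f, Q) = 0
L(-23, (-6 + 11) + 4)/130 = 0/130 = 0*(1/130) = 0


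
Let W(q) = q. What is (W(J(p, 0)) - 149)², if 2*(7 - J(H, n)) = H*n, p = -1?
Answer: 20164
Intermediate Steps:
J(H, n) = 7 - H*n/2
(W(J(p, 0)) - 149)² = ((7 - ½*(-1)*0) - 149)² = ((7 + 0) - 149)² = (7 - 149)² = (-142)² = 20164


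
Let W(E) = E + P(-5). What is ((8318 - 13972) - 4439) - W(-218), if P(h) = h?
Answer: -9870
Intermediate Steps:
W(E) = -5 + E (W(E) = E - 5 = -5 + E)
((8318 - 13972) - 4439) - W(-218) = ((8318 - 13972) - 4439) - (-5 - 218) = (-5654 - 4439) - 1*(-223) = -10093 + 223 = -9870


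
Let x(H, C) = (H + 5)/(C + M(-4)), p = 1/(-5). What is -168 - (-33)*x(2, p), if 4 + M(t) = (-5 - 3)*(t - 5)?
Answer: -18599/113 ≈ -164.59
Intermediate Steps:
M(t) = 36 - 8*t (M(t) = -4 + (-5 - 3)*(t - 5) = -4 - 8*(-5 + t) = -4 + (40 - 8*t) = 36 - 8*t)
p = -1/5 ≈ -0.20000
x(H, C) = (5 + H)/(68 + C) (x(H, C) = (H + 5)/(C + (36 - 8*(-4))) = (5 + H)/(C + (36 + 32)) = (5 + H)/(C + 68) = (5 + H)/(68 + C))
-168 - (-33)*x(2, p) = -168 - (-33)*(5 + 2)/(68 - 1/5) = -168 - (-33)*7/(339/5) = -168 - (-33)*(5/339)*7 = -168 - (-33)*35/339 = -168 - 1*(-385/113) = -168 + 385/113 = -18599/113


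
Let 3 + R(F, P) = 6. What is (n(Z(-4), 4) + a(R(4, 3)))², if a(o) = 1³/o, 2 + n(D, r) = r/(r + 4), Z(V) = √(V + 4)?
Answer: 49/36 ≈ 1.3611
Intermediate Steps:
R(F, P) = 3 (R(F, P) = -3 + 6 = 3)
Z(V) = √(4 + V)
n(D, r) = -2 + r/(4 + r) (n(D, r) = -2 + r/(r + 4) = -2 + r/(4 + r))
a(o) = 1/o
(n(Z(-4), 4) + a(R(4, 3)))² = ((-8 - 1*4)/(4 + 4) + 1/3)² = ((-8 - 4)/8 + ⅓)² = ((⅛)*(-12) + ⅓)² = (-3/2 + ⅓)² = (-7/6)² = 49/36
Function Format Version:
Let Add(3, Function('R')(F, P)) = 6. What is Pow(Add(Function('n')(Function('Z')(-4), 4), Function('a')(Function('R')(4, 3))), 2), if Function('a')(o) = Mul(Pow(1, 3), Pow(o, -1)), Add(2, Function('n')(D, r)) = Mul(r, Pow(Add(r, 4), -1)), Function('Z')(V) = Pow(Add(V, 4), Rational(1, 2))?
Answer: Rational(49, 36) ≈ 1.3611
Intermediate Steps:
Function('R')(F, P) = 3 (Function('R')(F, P) = Add(-3, 6) = 3)
Function('Z')(V) = Pow(Add(4, V), Rational(1, 2))
Function('n')(D, r) = Add(-2, Mul(r, Pow(Add(4, r), -1))) (Function('n')(D, r) = Add(-2, Mul(r, Pow(Add(r, 4), -1))) = Add(-2, Mul(r, Pow(Add(4, r), -1))))
Function('a')(o) = Pow(o, -1) (Function('a')(o) = Mul(1, Pow(o, -1)) = Pow(o, -1))
Pow(Add(Function('n')(Function('Z')(-4), 4), Function('a')(Function('R')(4, 3))), 2) = Pow(Add(Mul(Pow(Add(4, 4), -1), Add(-8, Mul(-1, 4))), Pow(3, -1)), 2) = Pow(Add(Mul(Pow(8, -1), Add(-8, -4)), Rational(1, 3)), 2) = Pow(Add(Mul(Rational(1, 8), -12), Rational(1, 3)), 2) = Pow(Add(Rational(-3, 2), Rational(1, 3)), 2) = Pow(Rational(-7, 6), 2) = Rational(49, 36)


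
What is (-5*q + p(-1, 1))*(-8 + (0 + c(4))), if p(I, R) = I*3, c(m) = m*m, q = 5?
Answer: -224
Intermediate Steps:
c(m) = m²
p(I, R) = 3*I
(-5*q + p(-1, 1))*(-8 + (0 + c(4))) = (-5*5 + 3*(-1))*(-8 + (0 + 4²)) = (-25 - 3)*(-8 + (0 + 16)) = -28*(-8 + 16) = -28*8 = -224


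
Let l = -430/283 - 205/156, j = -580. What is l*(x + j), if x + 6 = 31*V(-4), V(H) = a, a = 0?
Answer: 36652835/22074 ≈ 1660.5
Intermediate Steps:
V(H) = 0
x = -6 (x = -6 + 31*0 = -6 + 0 = -6)
l = -125095/44148 (l = -430*1/283 - 205*1/156 = -430/283 - 205/156 = -125095/44148 ≈ -2.8335)
l*(x + j) = -125095*(-6 - 580)/44148 = -125095/44148*(-586) = 36652835/22074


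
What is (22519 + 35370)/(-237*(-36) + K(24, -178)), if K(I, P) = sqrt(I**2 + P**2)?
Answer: 123477237/18190691 - 57889*sqrt(8065)/36381382 ≈ 6.6450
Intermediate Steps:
(22519 + 35370)/(-237*(-36) + K(24, -178)) = (22519 + 35370)/(-237*(-36) + sqrt(24**2 + (-178)**2)) = 57889/(8532 + sqrt(576 + 31684)) = 57889/(8532 + sqrt(32260)) = 57889/(8532 + 2*sqrt(8065))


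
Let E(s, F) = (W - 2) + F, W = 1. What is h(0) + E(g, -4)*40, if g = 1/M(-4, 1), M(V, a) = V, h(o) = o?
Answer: -200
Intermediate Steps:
g = -¼ (g = 1/(-4) = -¼ ≈ -0.25000)
E(s, F) = -1 + F (E(s, F) = (1 - 2) + F = -1 + F)
h(0) + E(g, -4)*40 = 0 + (-1 - 4)*40 = 0 - 5*40 = 0 - 200 = -200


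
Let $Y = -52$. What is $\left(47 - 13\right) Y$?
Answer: $-1768$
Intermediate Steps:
$\left(47 - 13\right) Y = \left(47 - 13\right) \left(-52\right) = 34 \left(-52\right) = -1768$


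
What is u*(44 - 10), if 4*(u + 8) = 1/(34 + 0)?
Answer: -1087/4 ≈ -271.75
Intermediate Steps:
u = -1087/136 (u = -8 + 1/(4*(34 + 0)) = -8 + (1/4)/34 = -8 + (1/4)*(1/34) = -8 + 1/136 = -1087/136 ≈ -7.9926)
u*(44 - 10) = -1087*(44 - 10)/136 = -1087/136*34 = -1087/4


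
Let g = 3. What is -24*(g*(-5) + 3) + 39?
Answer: 327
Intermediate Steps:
-24*(g*(-5) + 3) + 39 = -24*(3*(-5) + 3) + 39 = -24*(-15 + 3) + 39 = -24*(-12) + 39 = 288 + 39 = 327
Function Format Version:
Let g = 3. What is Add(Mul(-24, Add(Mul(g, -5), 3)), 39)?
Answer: 327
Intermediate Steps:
Add(Mul(-24, Add(Mul(g, -5), 3)), 39) = Add(Mul(-24, Add(Mul(3, -5), 3)), 39) = Add(Mul(-24, Add(-15, 3)), 39) = Add(Mul(-24, -12), 39) = Add(288, 39) = 327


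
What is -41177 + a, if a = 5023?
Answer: -36154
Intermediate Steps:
-41177 + a = -41177 + 5023 = -36154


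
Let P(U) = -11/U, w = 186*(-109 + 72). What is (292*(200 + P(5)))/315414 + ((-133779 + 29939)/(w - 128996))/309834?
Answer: 168861528492158/922139644709745 ≈ 0.18312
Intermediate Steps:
w = -6882 (w = 186*(-37) = -6882)
(292*(200 + P(5)))/315414 + ((-133779 + 29939)/(w - 128996))/309834 = (292*(200 - 11/5))/315414 + ((-133779 + 29939)/(-6882 - 128996))/309834 = (292*(200 - 11*1/5))*(1/315414) - 103840/(-135878)*(1/309834) = (292*(200 - 11/5))*(1/315414) - 103840*(-1/135878)*(1/309834) = (292*(989/5))*(1/315414) + (51920/67939)*(1/309834) = (288788/5)*(1/315414) + 25960/10524906063 = 144394/788535 + 25960/10524906063 = 168861528492158/922139644709745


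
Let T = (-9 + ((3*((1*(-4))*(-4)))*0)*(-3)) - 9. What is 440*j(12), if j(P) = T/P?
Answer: -660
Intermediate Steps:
T = -18 (T = (-9 + ((3*(-4*(-4)))*0)*(-3)) - 9 = (-9 + ((3*16)*0)*(-3)) - 9 = (-9 + (48*0)*(-3)) - 9 = (-9 + 0*(-3)) - 9 = (-9 + 0) - 9 = -9 - 9 = -18)
j(P) = -18/P
440*j(12) = 440*(-18/12) = 440*(-18*1/12) = 440*(-3/2) = -660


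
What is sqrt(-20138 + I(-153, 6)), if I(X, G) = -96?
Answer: I*sqrt(20234) ≈ 142.25*I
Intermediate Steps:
sqrt(-20138 + I(-153, 6)) = sqrt(-20138 - 96) = sqrt(-20234) = I*sqrt(20234)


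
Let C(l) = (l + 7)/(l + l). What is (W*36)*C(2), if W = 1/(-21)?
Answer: -27/7 ≈ -3.8571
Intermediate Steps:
C(l) = (7 + l)/(2*l) (C(l) = (7 + l)/((2*l)) = (7 + l)*(1/(2*l)) = (7 + l)/(2*l))
W = -1/21 ≈ -0.047619
(W*36)*C(2) = (-1/21*36)*((½)*(7 + 2)/2) = -6*9/(7*2) = -12/7*9/4 = -27/7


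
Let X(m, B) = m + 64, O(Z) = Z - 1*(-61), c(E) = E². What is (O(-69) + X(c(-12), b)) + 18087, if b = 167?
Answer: 18287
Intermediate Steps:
O(Z) = 61 + Z (O(Z) = Z + 61 = 61 + Z)
X(m, B) = 64 + m
(O(-69) + X(c(-12), b)) + 18087 = ((61 - 69) + (64 + (-12)²)) + 18087 = (-8 + (64 + 144)) + 18087 = (-8 + 208) + 18087 = 200 + 18087 = 18287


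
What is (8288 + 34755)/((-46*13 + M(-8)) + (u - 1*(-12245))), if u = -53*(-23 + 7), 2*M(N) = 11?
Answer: 86086/25001 ≈ 3.4433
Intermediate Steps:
M(N) = 11/2 (M(N) = (½)*11 = 11/2)
u = 848 (u = -53*(-16) = 848)
(8288 + 34755)/((-46*13 + M(-8)) + (u - 1*(-12245))) = (8288 + 34755)/((-46*13 + 11/2) + (848 - 1*(-12245))) = 43043/((-598 + 11/2) + (848 + 12245)) = 43043/(-1185/2 + 13093) = 43043/(25001/2) = 43043*(2/25001) = 86086/25001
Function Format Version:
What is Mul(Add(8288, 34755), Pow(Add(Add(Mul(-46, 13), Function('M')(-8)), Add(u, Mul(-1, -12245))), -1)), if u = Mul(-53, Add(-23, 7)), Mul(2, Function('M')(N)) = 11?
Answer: Rational(86086, 25001) ≈ 3.4433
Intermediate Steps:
Function('M')(N) = Rational(11, 2) (Function('M')(N) = Mul(Rational(1, 2), 11) = Rational(11, 2))
u = 848 (u = Mul(-53, -16) = 848)
Mul(Add(8288, 34755), Pow(Add(Add(Mul(-46, 13), Function('M')(-8)), Add(u, Mul(-1, -12245))), -1)) = Mul(Add(8288, 34755), Pow(Add(Add(Mul(-46, 13), Rational(11, 2)), Add(848, Mul(-1, -12245))), -1)) = Mul(43043, Pow(Add(Add(-598, Rational(11, 2)), Add(848, 12245)), -1)) = Mul(43043, Pow(Add(Rational(-1185, 2), 13093), -1)) = Mul(43043, Pow(Rational(25001, 2), -1)) = Mul(43043, Rational(2, 25001)) = Rational(86086, 25001)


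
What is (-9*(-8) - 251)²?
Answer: 32041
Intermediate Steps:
(-9*(-8) - 251)² = (72 - 251)² = (-179)² = 32041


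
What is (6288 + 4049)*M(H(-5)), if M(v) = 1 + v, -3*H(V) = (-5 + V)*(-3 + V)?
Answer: -795949/3 ≈ -2.6532e+5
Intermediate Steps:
H(V) = -(-5 + V)*(-3 + V)/3
(6288 + 4049)*M(H(-5)) = (6288 + 4049)*(1 + (-5 - 1/3*(-5)**2 + (8/3)*(-5))) = 10337*(1 + (-5 - 1/3*25 - 40/3)) = 10337*(1 + (-5 - 25/3 - 40/3)) = 10337*(1 - 80/3) = 10337*(-77/3) = -795949/3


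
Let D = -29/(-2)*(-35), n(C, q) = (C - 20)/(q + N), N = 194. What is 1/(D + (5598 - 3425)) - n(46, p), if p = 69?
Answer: -86080/876053 ≈ -0.098259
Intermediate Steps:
n(C, q) = (-20 + C)/(194 + q) (n(C, q) = (C - 20)/(q + 194) = (-20 + C)/(194 + q))
D = -1015/2 (D = -29*(-½)*(-35) = (29/2)*(-35) = -1015/2 ≈ -507.50)
1/(D + (5598 - 3425)) - n(46, p) = 1/(-1015/2 + (5598 - 3425)) - (-20 + 46)/(194 + 69) = 1/(-1015/2 + 2173) - 26/263 = 1/(3331/2) - 26/263 = 2/3331 - 1*26/263 = 2/3331 - 26/263 = -86080/876053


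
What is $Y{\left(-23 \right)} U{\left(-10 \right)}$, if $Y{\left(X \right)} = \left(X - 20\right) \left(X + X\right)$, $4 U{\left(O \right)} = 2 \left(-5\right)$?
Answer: $-4945$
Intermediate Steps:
$U{\left(O \right)} = - \frac{5}{2}$ ($U{\left(O \right)} = \frac{2 \left(-5\right)}{4} = \frac{1}{4} \left(-10\right) = - \frac{5}{2}$)
$Y{\left(X \right)} = 2 X \left(-20 + X\right)$ ($Y{\left(X \right)} = \left(-20 + X\right) 2 X = 2 X \left(-20 + X\right)$)
$Y{\left(-23 \right)} U{\left(-10 \right)} = 2 \left(-23\right) \left(-20 - 23\right) \left(- \frac{5}{2}\right) = 2 \left(-23\right) \left(-43\right) \left(- \frac{5}{2}\right) = 1978 \left(- \frac{5}{2}\right) = -4945$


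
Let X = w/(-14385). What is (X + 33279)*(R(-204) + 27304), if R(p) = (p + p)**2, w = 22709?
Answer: 92755909560208/14385 ≈ 6.4481e+9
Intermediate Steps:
R(p) = 4*p**2 (R(p) = (2*p)**2 = 4*p**2)
X = -22709/14385 (X = 22709/(-14385) = 22709*(-1/14385) = -22709/14385 ≈ -1.5787)
(X + 33279)*(R(-204) + 27304) = (-22709/14385 + 33279)*(4*(-204)**2 + 27304) = 478695706*(4*41616 + 27304)/14385 = 478695706*(166464 + 27304)/14385 = (478695706/14385)*193768 = 92755909560208/14385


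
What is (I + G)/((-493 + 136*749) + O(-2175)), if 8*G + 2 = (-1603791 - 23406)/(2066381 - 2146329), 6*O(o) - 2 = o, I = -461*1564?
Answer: -125765769555/17619172816 ≈ -7.1380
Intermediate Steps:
I = -721004
O(o) = ⅓ + o/6
G = 133391/58144 (G = -¼ + ((-1603791 - 23406)/(2066381 - 2146329))/8 = -¼ + (-1627197/(-79948))/8 = -¼ + (-1627197*(-1/79948))/8 = -¼ + (⅛)*(147927/7268) = -¼ + 147927/58144 = 133391/58144 ≈ 2.2941)
(I + G)/((-493 + 136*749) + O(-2175)) = (-721004 + 133391/58144)/((-493 + 136*749) + (⅓ + (⅙)*(-2175))) = -41921923185/(58144*((-493 + 101864) + (⅓ - 725/2))) = -41921923185/(58144*(101371 - 2173/6)) = -41921923185/(58144*606053/6) = -41921923185/58144*6/606053 = -125765769555/17619172816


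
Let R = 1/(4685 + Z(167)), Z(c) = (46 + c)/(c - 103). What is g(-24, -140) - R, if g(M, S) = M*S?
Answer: 1008178016/300053 ≈ 3360.0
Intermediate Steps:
Z(c) = (46 + c)/(-103 + c)
R = 64/300053 (R = 1/(4685 + (46 + 167)/(-103 + 167)) = 1/(4685 + 213/64) = 1/(300053/64) = 64/300053 ≈ 0.00021330)
g(-24, -140) - R = -24*(-140) - 1*64/300053 = 3360 - 64/300053 = 1008178016/300053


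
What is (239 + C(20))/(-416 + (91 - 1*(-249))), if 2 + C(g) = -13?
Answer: -56/19 ≈ -2.9474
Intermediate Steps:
C(g) = -15 (C(g) = -2 - 13 = -15)
(239 + C(20))/(-416 + (91 - 1*(-249))) = (239 - 15)/(-416 + (91 - 1*(-249))) = 224/(-416 + (91 + 249)) = 224/(-416 + 340) = 224/(-76) = 224*(-1/76) = -56/19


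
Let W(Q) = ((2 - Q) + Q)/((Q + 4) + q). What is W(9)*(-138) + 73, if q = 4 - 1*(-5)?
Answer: 665/11 ≈ 60.455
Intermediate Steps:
q = 9 (q = 4 + 5 = 9)
W(Q) = 2/(13 + Q) (W(Q) = ((2 - Q) + Q)/((Q + 4) + 9) = 2/((4 + Q) + 9) = 2/(13 + Q))
W(9)*(-138) + 73 = (2/(13 + 9))*(-138) + 73 = (2/22)*(-138) + 73 = (2*(1/22))*(-138) + 73 = (1/11)*(-138) + 73 = -138/11 + 73 = 665/11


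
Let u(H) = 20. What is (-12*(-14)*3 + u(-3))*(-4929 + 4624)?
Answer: -159820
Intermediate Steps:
(-12*(-14)*3 + u(-3))*(-4929 + 4624) = (-12*(-14)*3 + 20)*(-4929 + 4624) = (168*3 + 20)*(-305) = (504 + 20)*(-305) = 524*(-305) = -159820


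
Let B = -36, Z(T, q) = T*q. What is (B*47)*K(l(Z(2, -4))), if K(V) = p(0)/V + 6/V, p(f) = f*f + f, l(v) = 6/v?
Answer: 13536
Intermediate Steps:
p(f) = f + f² (p(f) = f² + f = f + f²)
K(V) = 6/V (K(V) = (0*(1 + 0))/V + 6/V = (0*1)/V + 6/V = 0/V + 6/V = 0 + 6/V = 6/V)
(B*47)*K(l(Z(2, -4))) = (-36*47)*(6/((6/((2*(-4)))))) = -10152/(6/(-8)) = -10152/(6*(-⅛)) = -10152/(-¾) = -10152*(-4)/3 = -1692*(-8) = 13536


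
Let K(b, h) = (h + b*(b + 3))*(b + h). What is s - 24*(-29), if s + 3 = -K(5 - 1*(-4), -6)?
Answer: 387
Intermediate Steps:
K(b, h) = (b + h)*(h + b*(3 + b)) (K(b, h) = (h + b*(3 + b))*(b + h) = (b + h)*(h + b*(3 + b)))
s = -309 (s = -3 - ((5 - 1*(-4))³ + (-6)² + 3*(5 - 1*(-4))² - 6*(5 - 1*(-4))² + 4*(5 - 1*(-4))*(-6)) = -3 - ((5 + 4)³ + 36 + 3*(5 + 4)² - 6*(5 + 4)² + 4*(5 + 4)*(-6)) = -3 - (9³ + 36 + 3*9² - 6*9² + 4*9*(-6)) = -3 - (729 + 36 + 3*81 - 6*81 - 216) = -3 - (729 + 36 + 243 - 486 - 216) = -3 - 1*306 = -3 - 306 = -309)
s - 24*(-29) = -309 - 24*(-29) = -309 + 696 = 387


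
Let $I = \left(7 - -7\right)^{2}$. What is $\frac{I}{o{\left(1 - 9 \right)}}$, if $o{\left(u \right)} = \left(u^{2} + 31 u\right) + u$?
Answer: $- \frac{49}{48} \approx -1.0208$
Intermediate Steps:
$I = 196$ ($I = \left(7 + 7\right)^{2} = 14^{2} = 196$)
$o{\left(u \right)} = u^{2} + 32 u$
$\frac{I}{o{\left(1 - 9 \right)}} = \frac{196}{\left(1 - 9\right) \left(32 + \left(1 - 9\right)\right)} = \frac{196}{\left(-8\right) \left(32 - 8\right)} = \frac{196}{\left(-8\right) 24} = \frac{196}{-192} = 196 \left(- \frac{1}{192}\right) = - \frac{49}{48}$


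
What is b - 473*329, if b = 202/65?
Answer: -10114903/65 ≈ -1.5561e+5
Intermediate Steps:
b = 202/65 (b = 202*(1/65) = 202/65 ≈ 3.1077)
b - 473*329 = 202/65 - 473*329 = 202/65 - 155617 = -10114903/65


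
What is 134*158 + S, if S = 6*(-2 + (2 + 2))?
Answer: 21184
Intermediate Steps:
S = 12 (S = 6*(-2 + 4) = 6*2 = 12)
134*158 + S = 134*158 + 12 = 21172 + 12 = 21184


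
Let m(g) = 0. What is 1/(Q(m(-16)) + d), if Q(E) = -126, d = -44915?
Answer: -1/45041 ≈ -2.2202e-5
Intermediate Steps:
1/(Q(m(-16)) + d) = 1/(-126 - 44915) = 1/(-45041) = -1/45041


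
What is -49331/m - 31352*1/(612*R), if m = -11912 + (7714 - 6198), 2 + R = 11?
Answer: -13555061/14315292 ≈ -0.94689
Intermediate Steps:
R = 9 (R = -2 + 11 = 9)
m = -10396 (m = -11912 + 1516 = -10396)
-49331/m - 31352*1/(612*R) = -49331/(-10396) - 31352/(-17*(-36)*9) = -49331*(-1/10396) - 31352/(612*9) = 49331/10396 - 31352/5508 = 49331/10396 - 31352*1/5508 = 49331/10396 - 7838/1377 = -13555061/14315292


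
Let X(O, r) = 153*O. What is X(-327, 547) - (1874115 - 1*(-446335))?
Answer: -2370481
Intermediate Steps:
X(-327, 547) - (1874115 - 1*(-446335)) = 153*(-327) - (1874115 - 1*(-446335)) = -50031 - (1874115 + 446335) = -50031 - 1*2320450 = -50031 - 2320450 = -2370481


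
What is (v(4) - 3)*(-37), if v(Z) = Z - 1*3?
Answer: 74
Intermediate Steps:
v(Z) = -3 + Z (v(Z) = Z - 3 = -3 + Z)
(v(4) - 3)*(-37) = ((-3 + 4) - 3)*(-37) = (1 - 3)*(-37) = -2*(-37) = 74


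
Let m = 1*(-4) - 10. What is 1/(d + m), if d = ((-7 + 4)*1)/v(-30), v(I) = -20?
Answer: -20/277 ≈ -0.072202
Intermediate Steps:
m = -14 (m = -4 - 10 = -14)
d = 3/20 (d = ((-7 + 4)*1)/(-20) = -3*1*(-1/20) = -3*(-1/20) = 3/20 ≈ 0.15000)
1/(d + m) = 1/(3/20 - 14) = 1/(-277/20) = -20/277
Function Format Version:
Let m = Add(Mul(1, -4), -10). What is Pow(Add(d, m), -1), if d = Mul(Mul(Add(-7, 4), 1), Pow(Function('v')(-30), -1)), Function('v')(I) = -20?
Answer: Rational(-20, 277) ≈ -0.072202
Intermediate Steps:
m = -14 (m = Add(-4, -10) = -14)
d = Rational(3, 20) (d = Mul(Mul(Add(-7, 4), 1), Pow(-20, -1)) = Mul(Mul(-3, 1), Rational(-1, 20)) = Mul(-3, Rational(-1, 20)) = Rational(3, 20) ≈ 0.15000)
Pow(Add(d, m), -1) = Pow(Add(Rational(3, 20), -14), -1) = Pow(Rational(-277, 20), -1) = Rational(-20, 277)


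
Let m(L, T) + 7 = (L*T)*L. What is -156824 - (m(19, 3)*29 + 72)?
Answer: -188100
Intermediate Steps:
m(L, T) = -7 + T*L**2 (m(L, T) = -7 + (L*T)*L = -7 + T*L**2)
-156824 - (m(19, 3)*29 + 72) = -156824 - ((-7 + 3*19**2)*29 + 72) = -156824 - ((-7 + 3*361)*29 + 72) = -156824 - ((-7 + 1083)*29 + 72) = -156824 - (1076*29 + 72) = -156824 - (31204 + 72) = -156824 - 1*31276 = -156824 - 31276 = -188100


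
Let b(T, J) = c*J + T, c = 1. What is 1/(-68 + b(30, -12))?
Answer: -1/50 ≈ -0.020000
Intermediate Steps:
b(T, J) = J + T (b(T, J) = 1*J + T = J + T)
1/(-68 + b(30, -12)) = 1/(-68 + (-12 + 30)) = 1/(-68 + 18) = 1/(-50) = -1/50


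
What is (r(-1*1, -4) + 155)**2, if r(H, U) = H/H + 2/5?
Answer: 611524/25 ≈ 24461.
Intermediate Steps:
r(H, U) = 7/5 (r(H, U) = 1 + 2*(1/5) = 1 + 2/5 = 7/5)
(r(-1*1, -4) + 155)**2 = (7/5 + 155)**2 = (782/5)**2 = 611524/25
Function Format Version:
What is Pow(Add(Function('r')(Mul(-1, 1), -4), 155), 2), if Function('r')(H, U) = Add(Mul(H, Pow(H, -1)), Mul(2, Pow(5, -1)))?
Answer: Rational(611524, 25) ≈ 24461.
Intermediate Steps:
Function('r')(H, U) = Rational(7, 5) (Function('r')(H, U) = Add(1, Mul(2, Rational(1, 5))) = Add(1, Rational(2, 5)) = Rational(7, 5))
Pow(Add(Function('r')(Mul(-1, 1), -4), 155), 2) = Pow(Add(Rational(7, 5), 155), 2) = Pow(Rational(782, 5), 2) = Rational(611524, 25)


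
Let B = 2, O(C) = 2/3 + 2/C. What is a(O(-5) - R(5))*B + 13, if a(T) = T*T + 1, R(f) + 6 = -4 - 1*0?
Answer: 50807/225 ≈ 225.81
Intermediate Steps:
R(f) = -10 (R(f) = -6 + (-4 - 1*0) = -6 + (-4 + 0) = -6 - 4 = -10)
O(C) = ⅔ + 2/C (O(C) = 2*(⅓) + 2/C = ⅔ + 2/C)
a(T) = 1 + T² (a(T) = T² + 1 = 1 + T²)
a(O(-5) - R(5))*B + 13 = (1 + ((⅔ + 2/(-5)) - 1*(-10))²)*2 + 13 = (1 + ((⅔ + 2*(-⅕)) + 10)²)*2 + 13 = (1 + ((⅔ - ⅖) + 10)²)*2 + 13 = (1 + (4/15 + 10)²)*2 + 13 = (1 + (154/15)²)*2 + 13 = (1 + 23716/225)*2 + 13 = (23941/225)*2 + 13 = 47882/225 + 13 = 50807/225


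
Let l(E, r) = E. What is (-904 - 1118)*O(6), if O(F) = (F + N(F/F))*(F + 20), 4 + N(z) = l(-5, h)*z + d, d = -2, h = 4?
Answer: 262860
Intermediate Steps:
N(z) = -6 - 5*z (N(z) = -4 + (-5*z - 2) = -4 + (-2 - 5*z) = -6 - 5*z)
O(F) = (-11 + F)*(20 + F) (O(F) = (F + (-6 - 5*F/F))*(F + 20) = (F + (-6 - 5*1))*(20 + F) = (F + (-6 - 5))*(20 + F) = (F - 11)*(20 + F) = (-11 + F)*(20 + F))
(-904 - 1118)*O(6) = (-904 - 1118)*(-220 + 6² + 9*6) = -2022*(-220 + 36 + 54) = -2022*(-130) = 262860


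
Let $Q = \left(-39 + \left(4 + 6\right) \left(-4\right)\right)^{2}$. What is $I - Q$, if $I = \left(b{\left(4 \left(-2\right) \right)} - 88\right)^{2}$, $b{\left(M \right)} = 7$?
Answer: $320$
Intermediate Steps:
$Q = 6241$ ($Q = \left(-39 + 10 \left(-4\right)\right)^{2} = \left(-39 - 40\right)^{2} = \left(-79\right)^{2} = 6241$)
$I = 6561$ ($I = \left(7 - 88\right)^{2} = \left(-81\right)^{2} = 6561$)
$I - Q = 6561 - 6241 = 320$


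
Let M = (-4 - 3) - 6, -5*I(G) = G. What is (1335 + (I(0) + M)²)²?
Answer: 2262016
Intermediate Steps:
I(G) = -G/5
M = -13 (M = -7 - 6 = -13)
(1335 + (I(0) + M)²)² = (1335 + (-⅕*0 - 13)²)² = (1335 + (0 - 13)²)² = (1335 + (-13)²)² = (1335 + 169)² = 1504² = 2262016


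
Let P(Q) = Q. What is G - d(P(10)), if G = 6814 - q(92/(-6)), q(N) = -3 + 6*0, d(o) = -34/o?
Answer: 34102/5 ≈ 6820.4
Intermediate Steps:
q(N) = -3 (q(N) = -3 + 0 = -3)
G = 6817 (G = 6814 - 1*(-3) = 6814 + 3 = 6817)
G - d(P(10)) = 6817 - (-34)/10 = 6817 - 1*(-17/5) = 6817 + 17/5 = 34102/5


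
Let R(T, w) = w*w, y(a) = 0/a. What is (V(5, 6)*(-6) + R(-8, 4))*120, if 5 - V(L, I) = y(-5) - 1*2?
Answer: -3120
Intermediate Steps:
y(a) = 0
R(T, w) = w²
V(L, I) = 7 (V(L, I) = 5 - (0 - 1*2) = 5 - (0 - 2) = 5 - 1*(-2) = 5 + 2 = 7)
(V(5, 6)*(-6) + R(-8, 4))*120 = (7*(-6) + 4²)*120 = (-42 + 16)*120 = -26*120 = -3120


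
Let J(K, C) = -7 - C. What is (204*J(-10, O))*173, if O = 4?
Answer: -388212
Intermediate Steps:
(204*J(-10, O))*173 = (204*(-7 - 1*4))*173 = (204*(-7 - 4))*173 = (204*(-11))*173 = -2244*173 = -388212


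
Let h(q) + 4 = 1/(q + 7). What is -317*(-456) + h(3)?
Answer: 1445481/10 ≈ 1.4455e+5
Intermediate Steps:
h(q) = -4 + 1/(7 + q) (h(q) = -4 + 1/(q + 7) = -4 + 1/(7 + q))
-317*(-456) + h(3) = -317*(-456) + (-27 - 4*3)/(7 + 3) = 144552 + (-27 - 12)/10 = 144552 + (⅒)*(-39) = 144552 - 39/10 = 1445481/10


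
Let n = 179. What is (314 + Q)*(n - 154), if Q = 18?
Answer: 8300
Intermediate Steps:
(314 + Q)*(n - 154) = (314 + 18)*(179 - 154) = 332*25 = 8300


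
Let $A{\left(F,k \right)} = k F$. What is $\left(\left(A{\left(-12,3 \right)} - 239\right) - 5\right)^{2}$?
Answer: $78400$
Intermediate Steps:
$A{\left(F,k \right)} = F k$
$\left(\left(A{\left(-12,3 \right)} - 239\right) - 5\right)^{2} = \left(\left(\left(-12\right) 3 - 239\right) - 5\right)^{2} = \left(\left(-36 - 239\right) - 5\right)^{2} = \left(-275 - 5\right)^{2} = \left(-280\right)^{2} = 78400$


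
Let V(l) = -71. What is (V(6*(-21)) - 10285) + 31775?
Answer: 21419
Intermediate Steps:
(V(6*(-21)) - 10285) + 31775 = (-71 - 10285) + 31775 = -10356 + 31775 = 21419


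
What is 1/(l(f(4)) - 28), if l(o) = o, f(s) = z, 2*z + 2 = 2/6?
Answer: -6/173 ≈ -0.034682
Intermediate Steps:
z = -5/6 (z = -1 + (2/6)/2 = -1 + (2*(1/6))/2 = -1 + (1/2)*(1/3) = -1 + 1/6 = -5/6 ≈ -0.83333)
f(s) = -5/6
1/(l(f(4)) - 28) = 1/(-5/6 - 28) = 1/(-173/6) = -6/173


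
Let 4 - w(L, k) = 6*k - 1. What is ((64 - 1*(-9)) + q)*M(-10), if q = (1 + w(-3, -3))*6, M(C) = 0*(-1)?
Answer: 0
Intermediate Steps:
w(L, k) = 5 - 6*k (w(L, k) = 4 - (6*k - 1) = 4 - (-1 + 6*k) = 4 + (1 - 6*k) = 5 - 6*k)
M(C) = 0
q = 144 (q = (1 + (5 - 6*(-3)))*6 = (1 + (5 + 18))*6 = (1 + 23)*6 = 24*6 = 144)
((64 - 1*(-9)) + q)*M(-10) = ((64 - 1*(-9)) + 144)*0 = ((64 + 9) + 144)*0 = (73 + 144)*0 = 217*0 = 0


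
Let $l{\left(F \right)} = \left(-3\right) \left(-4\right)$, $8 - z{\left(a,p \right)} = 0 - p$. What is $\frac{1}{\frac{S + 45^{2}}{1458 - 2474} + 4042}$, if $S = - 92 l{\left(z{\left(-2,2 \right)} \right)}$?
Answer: $\frac{1016}{4105751} \approx 0.00024746$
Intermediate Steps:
$z{\left(a,p \right)} = 8 + p$ ($z{\left(a,p \right)} = 8 - \left(0 - p\right) = 8 - - p = 8 + p$)
$l{\left(F \right)} = 12$
$S = -1104$ ($S = \left(-92\right) 12 = -1104$)
$\frac{1}{\frac{S + 45^{2}}{1458 - 2474} + 4042} = \frac{1}{\frac{-1104 + 45^{2}}{1458 - 2474} + 4042} = \frac{1}{\frac{-1104 + 2025}{-1016} + 4042} = \frac{1}{921 \left(- \frac{1}{1016}\right) + 4042} = \frac{1}{- \frac{921}{1016} + 4042} = \frac{1}{\frac{4105751}{1016}} = \frac{1016}{4105751}$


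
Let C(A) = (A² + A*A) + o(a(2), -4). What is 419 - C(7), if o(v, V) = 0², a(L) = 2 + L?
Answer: 321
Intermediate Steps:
o(v, V) = 0
C(A) = 2*A² (C(A) = (A² + A*A) + 0 = (A² + A²) + 0 = 2*A² + 0 = 2*A²)
419 - C(7) = 419 - 2*7² = 419 - 2*49 = 419 - 1*98 = 419 - 98 = 321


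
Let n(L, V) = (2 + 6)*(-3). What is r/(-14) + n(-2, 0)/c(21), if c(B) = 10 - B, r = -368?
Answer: 2192/77 ≈ 28.468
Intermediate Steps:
n(L, V) = -24 (n(L, V) = 8*(-3) = -24)
r/(-14) + n(-2, 0)/c(21) = -368/(-14) - 24/(10 - 1*21) = -368*(-1/14) - 24/(10 - 21) = 184/7 - 24/(-11) = 184/7 - 24*(-1/11) = 184/7 + 24/11 = 2192/77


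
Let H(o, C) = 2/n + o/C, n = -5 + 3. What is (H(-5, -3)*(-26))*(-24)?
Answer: 416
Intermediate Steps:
n = -2
H(o, C) = -1 + o/C (H(o, C) = 2/(-2) + o/C = 2*(-1/2) + o/C = -1 + o/C)
(H(-5, -3)*(-26))*(-24) = (((-5 - 1*(-3))/(-3))*(-26))*(-24) = (-(-5 + 3)/3*(-26))*(-24) = (-1/3*(-2)*(-26))*(-24) = ((2/3)*(-26))*(-24) = -52/3*(-24) = 416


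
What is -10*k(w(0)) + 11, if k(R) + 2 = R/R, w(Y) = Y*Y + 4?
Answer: 21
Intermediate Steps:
w(Y) = 4 + Y² (w(Y) = Y² + 4 = 4 + Y²)
k(R) = -1 (k(R) = -2 + R/R = -2 + 1 = -1)
-10*k(w(0)) + 11 = -10*(-1) + 11 = 10 + 11 = 21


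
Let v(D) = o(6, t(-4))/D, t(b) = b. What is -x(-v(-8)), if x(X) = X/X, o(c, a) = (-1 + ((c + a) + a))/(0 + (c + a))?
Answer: -1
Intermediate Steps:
o(c, a) = (-1 + c + 2*a)/(a + c) (o(c, a) = (-1 + ((a + c) + a))/(0 + (a + c)) = (-1 + (c + 2*a))/(a + c) = (-1 + c + 2*a)/(a + c))
v(D) = -3/(2*D) (v(D) = ((-1 + 6 + 2*(-4))/(-4 + 6))/D = ((-1 + 6 - 8)/2)/D = ((½)*(-3))/D = -3/(2*D))
x(X) = 1
-x(-v(-8)) = -1*1 = -1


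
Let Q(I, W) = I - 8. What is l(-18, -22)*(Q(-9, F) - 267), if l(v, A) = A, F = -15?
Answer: 6248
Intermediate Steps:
Q(I, W) = -8 + I
l(-18, -22)*(Q(-9, F) - 267) = -22*((-8 - 9) - 267) = -22*(-17 - 267) = -22*(-284) = 6248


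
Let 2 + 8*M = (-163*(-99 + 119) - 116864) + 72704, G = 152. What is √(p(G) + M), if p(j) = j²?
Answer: √68705/2 ≈ 131.06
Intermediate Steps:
M = -23711/4 (M = -¼ + ((-163*(-99 + 119) - 116864) + 72704)/8 = -¼ + ((-163*20 - 116864) + 72704)/8 = -¼ + ((-3260 - 116864) + 72704)/8 = -¼ + (-120124 + 72704)/8 = -¼ + (⅛)*(-47420) = -¼ - 11855/2 = -23711/4 ≈ -5927.8)
√(p(G) + M) = √(152² - 23711/4) = √(23104 - 23711/4) = √(68705/4) = √68705/2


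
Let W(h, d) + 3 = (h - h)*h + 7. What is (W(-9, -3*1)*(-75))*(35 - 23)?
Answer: -3600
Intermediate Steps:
W(h, d) = 4 (W(h, d) = -3 + ((h - h)*h + 7) = -3 + (0*h + 7) = -3 + (0 + 7) = -3 + 7 = 4)
(W(-9, -3*1)*(-75))*(35 - 23) = (4*(-75))*(35 - 23) = -300*12 = -3600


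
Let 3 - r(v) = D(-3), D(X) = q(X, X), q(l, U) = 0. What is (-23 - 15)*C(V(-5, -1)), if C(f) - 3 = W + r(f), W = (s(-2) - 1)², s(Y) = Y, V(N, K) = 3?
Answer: -570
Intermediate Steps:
D(X) = 0
W = 9 (W = (-2 - 1)² = (-3)² = 9)
r(v) = 3 (r(v) = 3 - 1*0 = 3 + 0 = 3)
C(f) = 15 (C(f) = 3 + (9 + 3) = 3 + 12 = 15)
(-23 - 15)*C(V(-5, -1)) = (-23 - 15)*15 = -38*15 = -570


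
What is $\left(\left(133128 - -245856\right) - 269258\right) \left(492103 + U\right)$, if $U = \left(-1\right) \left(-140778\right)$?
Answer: $69443500606$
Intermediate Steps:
$U = 140778$
$\left(\left(133128 - -245856\right) - 269258\right) \left(492103 + U\right) = \left(\left(133128 - -245856\right) - 269258\right) \left(492103 + 140778\right) = \left(\left(133128 + 245856\right) - 269258\right) 632881 = \left(378984 - 269258\right) 632881 = 109726 \cdot 632881 = 69443500606$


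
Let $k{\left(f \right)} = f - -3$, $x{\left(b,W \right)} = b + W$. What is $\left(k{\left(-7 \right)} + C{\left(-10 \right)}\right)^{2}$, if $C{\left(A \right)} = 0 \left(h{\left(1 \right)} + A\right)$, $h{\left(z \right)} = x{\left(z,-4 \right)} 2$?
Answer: $16$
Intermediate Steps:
$x{\left(b,W \right)} = W + b$
$h{\left(z \right)} = -8 + 2 z$ ($h{\left(z \right)} = \left(-4 + z\right) 2 = -8 + 2 z$)
$C{\left(A \right)} = 0$ ($C{\left(A \right)} = 0 \left(\left(-8 + 2 \cdot 1\right) + A\right) = 0 \left(\left(-8 + 2\right) + A\right) = 0 \left(-6 + A\right) = 0$)
$k{\left(f \right)} = 3 + f$ ($k{\left(f \right)} = f + 3 = 3 + f$)
$\left(k{\left(-7 \right)} + C{\left(-10 \right)}\right)^{2} = \left(\left(3 - 7\right) + 0\right)^{2} = \left(-4 + 0\right)^{2} = \left(-4\right)^{2} = 16$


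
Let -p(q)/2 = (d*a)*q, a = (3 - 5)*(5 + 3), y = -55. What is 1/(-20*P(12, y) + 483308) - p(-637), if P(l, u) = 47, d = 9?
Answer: 88493303809/482368 ≈ 1.8346e+5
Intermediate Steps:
a = -16 (a = -2*8 = -16)
p(q) = 288*q (p(q) = -2*9*(-16)*q = -(-288)*q = 288*q)
1/(-20*P(12, y) + 483308) - p(-637) = 1/(-20*47 + 483308) - 288*(-637) = 1/(-940 + 483308) - 1*(-183456) = 1/482368 + 183456 = 88493303809/482368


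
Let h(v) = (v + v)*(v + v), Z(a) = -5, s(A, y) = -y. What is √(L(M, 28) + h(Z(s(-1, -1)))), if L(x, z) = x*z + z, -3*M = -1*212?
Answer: 4*√1185/3 ≈ 45.898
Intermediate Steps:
M = 212/3 (M = -(-1)*212/3 = -⅓*(-212) = 212/3 ≈ 70.667)
h(v) = 4*v² (h(v) = (2*v)*(2*v) = 4*v²)
L(x, z) = z + x*z
√(L(M, 28) + h(Z(s(-1, -1)))) = √(28*(1 + 212/3) + 4*(-5)²) = √(28*(215/3) + 4*25) = √(6020/3 + 100) = √(6320/3) = 4*√1185/3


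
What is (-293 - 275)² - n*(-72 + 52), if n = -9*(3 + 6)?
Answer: 321004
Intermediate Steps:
n = -81 (n = -9*9 = -81)
(-293 - 275)² - n*(-72 + 52) = (-293 - 275)² - (-81)*(-72 + 52) = (-568)² - (-81)*(-20) = 322624 - 1*1620 = 322624 - 1620 = 321004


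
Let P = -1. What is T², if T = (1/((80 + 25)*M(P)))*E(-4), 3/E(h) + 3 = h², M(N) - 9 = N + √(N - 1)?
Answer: 1/(207025*(8 + I*√2)²) ≈ 6.8751e-8 - 2.5091e-8*I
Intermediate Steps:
M(N) = 9 + N + √(-1 + N) (M(N) = 9 + (N + √(N - 1)) = 9 + (N + √(-1 + N)) = 9 + N + √(-1 + N))
E(h) = 3/(-3 + h²)
T = 1/(455*(8 + I*√2)) (T = (1/((80 + 25)*(9 - 1 + √(-1 - 1))))*(3/(-3 + (-4)²)) = (1/(105*(9 - 1 + √(-2))))*(3/(-3 + 16)) = (1/(105*(9 - 1 + I*√2)))*(3/13) = (1/(105*(8 + I*√2)))*(3*(1/13)) = (1/(105*(8 + I*√2)))*(3/13) = 1/(455*(8 + I*√2)) ≈ 0.0002664 - 4.7093e-5*I)
T² = (4/15015 - I*√2/30030)²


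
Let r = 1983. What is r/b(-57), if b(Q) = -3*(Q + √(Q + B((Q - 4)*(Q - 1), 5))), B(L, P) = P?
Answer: 37677/3301 + 1322*I*√13/3301 ≈ 11.414 + 1.444*I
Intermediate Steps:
b(Q) = -3*Q - 3*√(5 + Q) (b(Q) = -3*(Q + √(Q + 5)) = -3*(Q + √(5 + Q)) = -3*Q - 3*√(5 + Q))
r/b(-57) = 1983/(-3*(-57) - 3*√(5 - 57)) = 1983/(171 - 6*I*√13)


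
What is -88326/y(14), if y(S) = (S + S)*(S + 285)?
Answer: -6309/598 ≈ -10.550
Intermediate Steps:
y(S) = 2*S*(285 + S) (y(S) = (2*S)*(285 + S) = 2*S*(285 + S))
-88326/y(14) = -88326*1/(28*(285 + 14)) = -88326/(2*14*299) = -88326/8372 = -88326*1/8372 = -6309/598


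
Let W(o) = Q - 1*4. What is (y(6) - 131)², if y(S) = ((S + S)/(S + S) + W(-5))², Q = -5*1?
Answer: 4489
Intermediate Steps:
Q = -5
W(o) = -9 (W(o) = -5 - 1*4 = -5 - 4 = -9)
y(S) = 64 (y(S) = ((S + S)/(S + S) - 9)² = ((2*S)/((2*S)) - 9)² = ((2*S)*(1/(2*S)) - 9)² = (1 - 9)² = (-8)² = 64)
(y(6) - 131)² = (64 - 131)² = (-67)² = 4489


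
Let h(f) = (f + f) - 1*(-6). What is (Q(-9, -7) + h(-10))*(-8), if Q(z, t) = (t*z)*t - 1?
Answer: 3648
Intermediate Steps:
Q(z, t) = -1 + z*t² (Q(z, t) = z*t² - 1 = -1 + z*t²)
h(f) = 6 + 2*f (h(f) = 2*f + 6 = 6 + 2*f)
(Q(-9, -7) + h(-10))*(-8) = ((-1 - 9*(-7)²) + (6 + 2*(-10)))*(-8) = ((-1 - 9*49) + (6 - 20))*(-8) = ((-1 - 441) - 14)*(-8) = (-442 - 14)*(-8) = -456*(-8) = 3648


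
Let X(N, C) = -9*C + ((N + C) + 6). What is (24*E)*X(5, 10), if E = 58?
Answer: -96048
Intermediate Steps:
X(N, C) = 6 + N - 8*C (X(N, C) = -9*C + ((C + N) + 6) = -9*C + (6 + C + N) = 6 + N - 8*C)
(24*E)*X(5, 10) = (24*58)*(6 + 5 - 8*10) = 1392*(6 + 5 - 80) = 1392*(-69) = -96048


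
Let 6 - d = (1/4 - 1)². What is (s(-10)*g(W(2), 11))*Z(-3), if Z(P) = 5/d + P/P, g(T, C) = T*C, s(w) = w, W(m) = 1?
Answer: -18370/87 ≈ -211.15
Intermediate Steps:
d = 87/16 (d = 6 - (1/4 - 1)² = 6 - (¼ - 1)² = 6 - (-¾)² = 6 - 1*9/16 = 6 - 9/16 = 87/16 ≈ 5.4375)
g(T, C) = C*T
Z(P) = 167/87 (Z(P) = 5/(87/16) + P/P = 5*(16/87) + 1 = 80/87 + 1 = 167/87)
(s(-10)*g(W(2), 11))*Z(-3) = -110*(167/87) = -10*11*(167/87) = -110*167/87 = -18370/87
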